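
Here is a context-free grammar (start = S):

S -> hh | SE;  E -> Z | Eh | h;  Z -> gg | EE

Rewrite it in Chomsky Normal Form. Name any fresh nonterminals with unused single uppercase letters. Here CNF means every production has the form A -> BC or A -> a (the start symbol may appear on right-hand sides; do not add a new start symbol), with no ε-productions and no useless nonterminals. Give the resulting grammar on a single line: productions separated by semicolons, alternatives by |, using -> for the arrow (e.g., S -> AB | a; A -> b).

No ε-productions.
After unit-elimination: S -> SE | hh; E -> h | EE | Eh | gg; Z -> EE | gg.
TERM: introduce B -> g, A -> h and substitute in every rule of length ≥2.
Drop unreachable/unproductive: Z.

S -> AA | SE; A -> h; B -> g; E -> h | BB | EA | EE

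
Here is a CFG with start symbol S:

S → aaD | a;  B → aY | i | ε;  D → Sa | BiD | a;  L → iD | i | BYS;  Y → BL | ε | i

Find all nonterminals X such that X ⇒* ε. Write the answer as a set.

{B, Y}

Directly nullable (have an ε-rule): {B, Y}.
Not nullable: D, L, S — each has a terminal in every rule's right-hand side or depends on a non-nullable symbol.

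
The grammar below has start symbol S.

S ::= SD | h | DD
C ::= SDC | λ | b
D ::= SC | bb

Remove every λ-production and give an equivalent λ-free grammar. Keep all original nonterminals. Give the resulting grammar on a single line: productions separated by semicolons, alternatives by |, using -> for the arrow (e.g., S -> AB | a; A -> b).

S -> h | DD | SD; C -> b | SD | SDC; D -> S | SC | bb

Nullable set: {C}.
Drop C -> λ.
C -> SDC: C nullable, giving SD | SDC.
D -> SC: C nullable, giving S | SC.
Unchanged (no nullable symbols): S -> DD; S -> SD; S -> h; C -> b; D -> bb.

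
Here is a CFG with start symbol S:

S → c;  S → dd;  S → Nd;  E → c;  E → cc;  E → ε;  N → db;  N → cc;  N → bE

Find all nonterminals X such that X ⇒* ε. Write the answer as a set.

{E}

Directly nullable (have an ε-rule): {E}.
Not nullable: N, S — each has a terminal in every rule's right-hand side or depends on a non-nullable symbol.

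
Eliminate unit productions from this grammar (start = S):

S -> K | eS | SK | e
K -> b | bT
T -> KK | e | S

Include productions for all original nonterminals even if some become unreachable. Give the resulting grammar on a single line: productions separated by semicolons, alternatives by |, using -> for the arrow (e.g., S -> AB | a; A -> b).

Unit productions: S->K, T->S.
Unit pairs (A ⇒* B via units): (S,K), (T,K), (T,S).
S: inherits non-unit rules of {K, S} → SK | b | bT | e | eS.
K: inherits non-unit rules of {K} → b | bT.
T: inherits non-unit rules of {K, S, T} → KK | SK | b | bT | e | eS.

S -> b | e | SK | bT | eS; K -> b | bT; T -> b | e | KK | SK | bT | eS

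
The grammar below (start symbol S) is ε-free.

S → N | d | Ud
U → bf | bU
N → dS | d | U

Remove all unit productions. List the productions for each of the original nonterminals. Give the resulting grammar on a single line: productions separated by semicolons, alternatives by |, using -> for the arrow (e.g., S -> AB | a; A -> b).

S -> d | Ud | bU | bf | dS; N -> d | bU | bf | dS; U -> bU | bf

Unit productions: N->U, S->N.
Unit pairs (A ⇒* B via units): (N,U), (S,N), (S,U).
S: inherits non-unit rules of {N, S, U} → Ud | bU | bf | d | dS.
N: inherits non-unit rules of {N, U} → bU | bf | d | dS.
U: inherits non-unit rules of {U} → bU | bf.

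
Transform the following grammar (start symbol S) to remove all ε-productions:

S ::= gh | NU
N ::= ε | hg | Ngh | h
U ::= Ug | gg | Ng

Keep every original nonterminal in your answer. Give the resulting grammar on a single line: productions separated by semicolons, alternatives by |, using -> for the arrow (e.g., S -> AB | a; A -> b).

Nullable set: {N}.
S -> NU: N nullable, giving NU | U.
Drop N -> ε.
N -> Ngh: N nullable, giving Ngh | gh.
U -> Ng: N nullable, giving Ng | g.
Unchanged (no nullable symbols): S -> gh; N -> h; N -> hg; U -> Ug; U -> gg.

S -> U | NU | gh; N -> h | gh | hg | Ngh; U -> g | Ng | Ug | gg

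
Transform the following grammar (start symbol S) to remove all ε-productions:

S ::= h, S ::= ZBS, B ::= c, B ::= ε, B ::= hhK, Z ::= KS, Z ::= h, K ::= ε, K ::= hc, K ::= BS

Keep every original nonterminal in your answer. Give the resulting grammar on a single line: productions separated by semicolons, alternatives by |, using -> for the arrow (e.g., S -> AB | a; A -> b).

Nullable set: {B, K}.
S -> ZBS: B nullable, giving ZBS | ZS.
Drop B -> ε.
B -> hhK: K nullable, giving hh | hhK.
Drop K -> ε.
K -> BS: B nullable, giving BS | S.
Z -> KS: K nullable, giving KS | S.
Unchanged (no nullable symbols): S -> h; B -> c; K -> hc; Z -> h.

S -> h | ZS | ZBS; B -> c | hh | hhK; K -> S | BS | hc; Z -> S | h | KS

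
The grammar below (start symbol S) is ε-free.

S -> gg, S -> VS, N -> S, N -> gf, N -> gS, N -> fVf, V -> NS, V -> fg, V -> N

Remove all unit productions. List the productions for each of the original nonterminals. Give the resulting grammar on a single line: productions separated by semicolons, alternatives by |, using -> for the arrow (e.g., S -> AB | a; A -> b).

Unit productions: N->S, V->N.
Unit pairs (A ⇒* B via units): (N,S), (V,N), (V,S).
S: inherits non-unit rules of {S} → VS | gg.
N: inherits non-unit rules of {N, S} → VS | fVf | gS | gf | gg.
V: inherits non-unit rules of {N, S, V} → NS | VS | fVf | fg | gS | gf | gg.

S -> VS | gg; N -> VS | gS | gf | gg | fVf; V -> NS | VS | fg | gS | gf | gg | fVf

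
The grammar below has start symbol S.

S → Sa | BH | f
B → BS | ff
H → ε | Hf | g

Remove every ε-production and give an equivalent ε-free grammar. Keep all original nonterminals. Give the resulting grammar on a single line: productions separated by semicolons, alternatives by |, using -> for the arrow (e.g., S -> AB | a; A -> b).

Nullable set: {H}.
S -> BH: H nullable, giving B | BH.
Drop H -> ε.
H -> Hf: H nullable, giving Hf | f.
Unchanged (no nullable symbols): S -> Sa; S -> f; B -> BS; B -> ff; H -> g.

S -> B | f | BH | Sa; B -> BS | ff; H -> f | g | Hf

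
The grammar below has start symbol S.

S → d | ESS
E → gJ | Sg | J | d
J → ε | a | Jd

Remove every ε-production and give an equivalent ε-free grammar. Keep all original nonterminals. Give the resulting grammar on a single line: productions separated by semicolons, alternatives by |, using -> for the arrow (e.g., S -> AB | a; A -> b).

S -> d | SS | ESS; E -> J | d | g | Sg | gJ; J -> a | d | Jd

Nullable set: {E, J}.
S -> ESS: E nullable, giving ESS | SS.
E -> J: J nullable, giving J.
E -> gJ: J nullable, giving g | gJ.
Drop J -> ε.
J -> Jd: J nullable, giving Jd | d.
Unchanged (no nullable symbols): S -> d; E -> Sg; E -> d; J -> a.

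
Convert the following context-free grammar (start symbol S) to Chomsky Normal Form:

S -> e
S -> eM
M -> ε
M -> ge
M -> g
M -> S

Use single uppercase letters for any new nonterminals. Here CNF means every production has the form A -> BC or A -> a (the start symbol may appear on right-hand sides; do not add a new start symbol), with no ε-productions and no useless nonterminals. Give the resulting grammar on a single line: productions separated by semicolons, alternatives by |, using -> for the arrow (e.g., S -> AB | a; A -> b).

S -> e | AM; A -> e; B -> g; M -> e | g | AM | BA

Nullable: {M}; after ε-elimination: S -> e | eM; M -> S | g | ge.
After unit-elimination: S -> e | eM; M -> e | g | eM | ge.
TERM: introduce A -> e, B -> g and substitute in every rule of length ≥2.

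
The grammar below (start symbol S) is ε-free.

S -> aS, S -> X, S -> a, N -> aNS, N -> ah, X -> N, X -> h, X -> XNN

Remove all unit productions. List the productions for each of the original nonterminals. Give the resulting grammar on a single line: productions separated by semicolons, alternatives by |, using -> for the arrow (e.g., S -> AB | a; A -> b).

S -> a | h | aS | ah | XNN | aNS; N -> ah | aNS; X -> h | ah | XNN | aNS

Unit productions: S->X, X->N.
Unit pairs (A ⇒* B via units): (S,N), (S,X), (X,N).
S: inherits non-unit rules of {N, S, X} → XNN | a | aNS | aS | ah | h.
N: inherits non-unit rules of {N} → aNS | ah.
X: inherits non-unit rules of {N, X} → XNN | aNS | ah | h.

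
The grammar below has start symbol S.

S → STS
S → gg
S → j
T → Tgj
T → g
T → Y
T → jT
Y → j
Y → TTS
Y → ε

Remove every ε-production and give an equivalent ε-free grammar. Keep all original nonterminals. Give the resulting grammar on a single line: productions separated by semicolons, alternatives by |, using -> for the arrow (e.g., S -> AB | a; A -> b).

Nullable set: {T, Y}.
S -> STS: T nullable, giving SS | STS.
T -> Tgj: T nullable, giving Tgj | gj.
T -> Y: Y nullable, giving Y.
T -> jT: T nullable, giving j | jT.
Drop Y -> ε.
Y -> TTS: T, T nullable, giving S | TS | TTS.
Unchanged (no nullable symbols): S -> gg; S -> j; T -> g; Y -> j.

S -> j | SS | gg | STS; T -> Y | g | j | gj | jT | Tgj; Y -> S | j | TS | TTS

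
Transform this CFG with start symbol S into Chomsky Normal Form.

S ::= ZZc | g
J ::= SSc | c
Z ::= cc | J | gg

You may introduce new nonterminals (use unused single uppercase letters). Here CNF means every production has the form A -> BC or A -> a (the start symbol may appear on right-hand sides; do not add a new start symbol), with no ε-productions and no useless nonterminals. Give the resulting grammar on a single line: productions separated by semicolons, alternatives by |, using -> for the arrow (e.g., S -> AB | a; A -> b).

S -> g | ZD; A -> c; B -> g; D -> ZA; E -> SA; Z -> c | AA | BB | SE

No ε-productions.
After unit-elimination: S -> g | ZZc; J -> c | SSc; Z -> c | cc | gg | SSc.
TERM: introduce A -> c, B -> g and substitute in every rule of length ≥2.
BIN: J -> SSA becomes J -> SC, C -> SA; S -> ZZA becomes S -> ZD, D -> ZA; Z -> SSA becomes Z -> SE, E -> SA.
Drop unreachable/unproductive: J.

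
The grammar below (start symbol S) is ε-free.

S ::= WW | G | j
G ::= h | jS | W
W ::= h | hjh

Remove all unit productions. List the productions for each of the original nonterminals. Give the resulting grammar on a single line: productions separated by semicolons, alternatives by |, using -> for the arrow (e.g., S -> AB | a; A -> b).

S -> h | j | WW | jS | hjh; G -> h | jS | hjh; W -> h | hjh

Unit productions: G->W, S->G.
Unit pairs (A ⇒* B via units): (G,W), (S,G), (S,W).
S: inherits non-unit rules of {G, S, W} → WW | h | hjh | j | jS.
G: inherits non-unit rules of {G, W} → h | hjh | jS.
W: inherits non-unit rules of {W} → h | hjh.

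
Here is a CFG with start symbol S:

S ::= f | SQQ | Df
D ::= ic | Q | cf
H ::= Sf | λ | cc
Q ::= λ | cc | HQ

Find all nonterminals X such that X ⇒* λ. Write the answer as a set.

Directly nullable (have an ε-rule): {H, Q}.
D is nullable via D -> Q (every symbol on the right is already known nullable).
Not nullable: S — each has a terminal in every rule's right-hand side or depends on a non-nullable symbol.

{D, H, Q}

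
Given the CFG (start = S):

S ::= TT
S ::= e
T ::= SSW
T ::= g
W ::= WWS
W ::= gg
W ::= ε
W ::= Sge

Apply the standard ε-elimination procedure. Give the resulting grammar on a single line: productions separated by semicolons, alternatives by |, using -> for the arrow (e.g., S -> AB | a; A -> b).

S -> e | TT; T -> g | SS | SSW; W -> S | WS | gg | Sge | WWS

Nullable set: {W}.
T -> SSW: W nullable, giving SS | SSW.
Drop W -> ε.
W -> WWS: W, W nullable, giving S | WS | WWS.
Unchanged (no nullable symbols): S -> TT; S -> e; T -> g; W -> Sge; W -> gg.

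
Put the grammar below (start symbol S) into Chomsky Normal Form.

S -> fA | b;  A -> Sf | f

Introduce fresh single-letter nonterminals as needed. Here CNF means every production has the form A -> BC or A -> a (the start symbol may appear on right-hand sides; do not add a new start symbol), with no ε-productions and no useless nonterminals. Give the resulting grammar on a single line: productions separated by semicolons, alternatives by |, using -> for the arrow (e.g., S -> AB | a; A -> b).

S -> b | BA; A -> f | SB; B -> f

No ε-productions.
No unit productions to eliminate.
TERM: introduce B -> f and substitute in every rule of length ≥2.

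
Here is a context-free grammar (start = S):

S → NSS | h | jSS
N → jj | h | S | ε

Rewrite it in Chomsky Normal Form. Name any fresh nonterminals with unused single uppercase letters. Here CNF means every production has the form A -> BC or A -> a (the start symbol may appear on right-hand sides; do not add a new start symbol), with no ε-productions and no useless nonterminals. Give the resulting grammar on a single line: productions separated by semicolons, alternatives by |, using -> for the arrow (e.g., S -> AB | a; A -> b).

S -> h | AD | NE | SS; A -> j; B -> SS; C -> SS; D -> SS; E -> SS; N -> h | AA | AB | NC | SS

Nullable: {N}; after ε-elimination: S -> h | SS | NSS | jSS; N -> S | h | jj.
After unit-elimination: S -> h | SS | NSS | jSS; N -> h | SS | jj | NSS | jSS.
TERM: introduce A -> j and substitute in every rule of length ≥2.
BIN: N -> ASS becomes N -> AB, B -> SS; N -> NSS becomes N -> NC, C -> SS; S -> ASS becomes S -> AD, D -> SS; S -> NSS becomes S -> NE, E -> SS.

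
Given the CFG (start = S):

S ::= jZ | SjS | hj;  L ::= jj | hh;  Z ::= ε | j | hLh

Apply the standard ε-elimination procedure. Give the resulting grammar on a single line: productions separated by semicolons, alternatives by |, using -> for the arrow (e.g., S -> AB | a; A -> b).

Nullable set: {Z}.
S -> jZ: Z nullable, giving j | jZ.
Drop Z -> ε.
Unchanged (no nullable symbols): S -> SjS; S -> hj; L -> hh; L -> jj; Z -> hLh; Z -> j.

S -> j | hj | jZ | SjS; L -> hh | jj; Z -> j | hLh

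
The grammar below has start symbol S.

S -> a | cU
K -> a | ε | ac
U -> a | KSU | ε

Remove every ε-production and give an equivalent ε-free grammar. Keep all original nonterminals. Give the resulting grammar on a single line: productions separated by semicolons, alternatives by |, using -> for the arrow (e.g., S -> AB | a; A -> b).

Nullable set: {K, U}.
S -> cU: U nullable, giving c | cU.
Drop K -> ε.
Drop U -> ε.
U -> KSU: K, U nullable, giving KS | KSU | S | SU.
Unchanged (no nullable symbols): S -> a; K -> a; K -> ac; U -> a.

S -> a | c | cU; K -> a | ac; U -> S | a | KS | SU | KSU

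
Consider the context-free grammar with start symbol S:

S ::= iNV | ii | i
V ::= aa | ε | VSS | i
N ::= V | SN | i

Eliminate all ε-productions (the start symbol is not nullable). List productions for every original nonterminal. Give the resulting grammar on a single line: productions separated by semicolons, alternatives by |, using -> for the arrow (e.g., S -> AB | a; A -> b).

S -> i | iN | iV | ii | iNV; N -> S | V | i | SN; V -> i | SS | aa | VSS

Nullable set: {N, V}.
S -> iNV: N, V nullable, giving i | iN | iNV | iV.
N -> SN: N nullable, giving S | SN.
N -> V: V nullable, giving V.
Drop V -> ε.
V -> VSS: V nullable, giving SS | VSS.
Unchanged (no nullable symbols): S -> i; S -> ii; N -> i; V -> aa; V -> i.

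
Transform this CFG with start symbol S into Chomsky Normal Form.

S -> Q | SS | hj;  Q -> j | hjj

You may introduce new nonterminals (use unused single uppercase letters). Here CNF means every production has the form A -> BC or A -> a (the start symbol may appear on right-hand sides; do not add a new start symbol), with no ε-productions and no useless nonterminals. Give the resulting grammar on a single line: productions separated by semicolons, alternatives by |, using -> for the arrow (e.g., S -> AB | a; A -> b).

S -> j | AB | AD | SS; A -> h; B -> j; D -> BB

No ε-productions.
After unit-elimination: S -> j | SS | hj | hjj; Q -> j | hjj.
TERM: introduce A -> h, B -> j and substitute in every rule of length ≥2.
BIN: Q -> ABB becomes Q -> AC, C -> BB; S -> ABB becomes S -> AD, D -> BB.
Drop unreachable/unproductive: Q.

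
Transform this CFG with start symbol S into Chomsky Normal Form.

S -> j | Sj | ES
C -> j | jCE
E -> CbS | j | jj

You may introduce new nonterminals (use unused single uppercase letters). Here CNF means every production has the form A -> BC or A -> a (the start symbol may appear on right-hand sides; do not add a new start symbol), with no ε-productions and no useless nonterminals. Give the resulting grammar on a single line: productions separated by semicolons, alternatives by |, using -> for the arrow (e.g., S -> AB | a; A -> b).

S -> j | ES | SA; A -> j; B -> b; C -> j | AD; D -> CE; E -> j | AA | CF; F -> BS

No ε-productions.
No unit productions to eliminate.
TERM: introduce B -> b, A -> j and substitute in every rule of length ≥2.
BIN: C -> ACE becomes C -> AD, D -> CE; E -> CBS becomes E -> CF, F -> BS.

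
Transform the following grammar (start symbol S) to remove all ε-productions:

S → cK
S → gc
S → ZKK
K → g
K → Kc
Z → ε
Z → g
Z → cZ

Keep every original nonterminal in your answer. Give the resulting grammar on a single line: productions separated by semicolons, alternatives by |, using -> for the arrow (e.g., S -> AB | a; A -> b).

S -> KK | cK | gc | ZKK; K -> g | Kc; Z -> c | g | cZ

Nullable set: {Z}.
S -> ZKK: Z nullable, giving KK | ZKK.
Drop Z -> ε.
Z -> cZ: Z nullable, giving c | cZ.
Unchanged (no nullable symbols): S -> cK; S -> gc; K -> Kc; K -> g; Z -> g.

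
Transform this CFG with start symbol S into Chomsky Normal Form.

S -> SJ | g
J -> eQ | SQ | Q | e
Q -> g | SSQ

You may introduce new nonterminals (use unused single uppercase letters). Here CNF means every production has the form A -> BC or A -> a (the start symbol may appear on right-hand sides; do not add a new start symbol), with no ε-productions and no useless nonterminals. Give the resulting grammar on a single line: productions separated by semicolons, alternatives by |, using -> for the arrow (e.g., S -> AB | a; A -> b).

No ε-productions.
After unit-elimination: S -> g | SJ; J -> e | g | SQ | eQ | SSQ; Q -> g | SSQ.
TERM: introduce A -> e and substitute in every rule of length ≥2.
BIN: J -> SSQ becomes J -> SB, B -> SQ; Q -> SSQ becomes Q -> SC, C -> SQ.

S -> g | SJ; A -> e; B -> SQ; C -> SQ; J -> e | g | AQ | SB | SQ; Q -> g | SC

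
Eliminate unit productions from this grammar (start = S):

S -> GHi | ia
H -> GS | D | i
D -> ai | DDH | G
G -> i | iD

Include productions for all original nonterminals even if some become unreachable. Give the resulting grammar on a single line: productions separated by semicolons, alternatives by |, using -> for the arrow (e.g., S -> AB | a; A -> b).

Unit productions: D->G, H->D.
Unit pairs (A ⇒* B via units): (D,G), (H,D), (H,G).
S: inherits non-unit rules of {S} → GHi | ia.
D: inherits non-unit rules of {D, G} → DDH | ai | i | iD.
G: inherits non-unit rules of {G} → i | iD.
H: inherits non-unit rules of {D, G, H} → DDH | GS | ai | i | iD.

S -> ia | GHi; D -> i | ai | iD | DDH; G -> i | iD; H -> i | GS | ai | iD | DDH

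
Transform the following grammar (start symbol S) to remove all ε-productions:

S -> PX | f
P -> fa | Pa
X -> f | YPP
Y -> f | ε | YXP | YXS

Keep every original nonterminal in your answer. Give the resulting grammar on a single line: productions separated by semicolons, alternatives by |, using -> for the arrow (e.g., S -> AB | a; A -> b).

S -> f | PX; P -> Pa | fa; X -> f | PP | YPP; Y -> f | XP | XS | YXP | YXS

Nullable set: {Y}.
X -> YPP: Y nullable, giving PP | YPP.
Drop Y -> ε.
Y -> YXP: Y nullable, giving XP | YXP.
Y -> YXS: Y nullable, giving XS | YXS.
Unchanged (no nullable symbols): S -> PX; S -> f; P -> Pa; P -> fa; X -> f; Y -> f.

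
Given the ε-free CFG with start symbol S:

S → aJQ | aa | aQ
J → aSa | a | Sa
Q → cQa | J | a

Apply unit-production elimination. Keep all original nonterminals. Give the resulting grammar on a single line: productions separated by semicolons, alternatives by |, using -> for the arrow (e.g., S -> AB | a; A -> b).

Unit productions: Q->J.
Unit pairs (A ⇒* B via units): (Q,J).
S: inherits non-unit rules of {S} → aJQ | aQ | aa.
J: inherits non-unit rules of {J} → Sa | a | aSa.
Q: inherits non-unit rules of {J, Q} → Sa | a | aSa | cQa.

S -> aQ | aa | aJQ; J -> a | Sa | aSa; Q -> a | Sa | aSa | cQa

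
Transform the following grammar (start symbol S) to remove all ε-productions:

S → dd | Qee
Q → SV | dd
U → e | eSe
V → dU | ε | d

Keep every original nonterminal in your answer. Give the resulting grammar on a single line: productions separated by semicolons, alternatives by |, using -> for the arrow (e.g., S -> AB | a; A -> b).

Nullable set: {V}.
Q -> SV: V nullable, giving S | SV.
Drop V -> ε.
Unchanged (no nullable symbols): S -> Qee; S -> dd; Q -> dd; U -> e; U -> eSe; V -> d; V -> dU.

S -> dd | Qee; Q -> S | SV | dd; U -> e | eSe; V -> d | dU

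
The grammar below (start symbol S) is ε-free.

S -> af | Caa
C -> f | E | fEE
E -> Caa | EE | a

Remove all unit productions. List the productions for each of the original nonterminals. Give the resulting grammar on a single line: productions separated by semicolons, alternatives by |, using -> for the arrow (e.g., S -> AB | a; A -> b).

Unit productions: C->E.
Unit pairs (A ⇒* B via units): (C,E).
S: inherits non-unit rules of {S} → Caa | af.
C: inherits non-unit rules of {C, E} → Caa | EE | a | f | fEE.
E: inherits non-unit rules of {E} → Caa | EE | a.

S -> af | Caa; C -> a | f | EE | Caa | fEE; E -> a | EE | Caa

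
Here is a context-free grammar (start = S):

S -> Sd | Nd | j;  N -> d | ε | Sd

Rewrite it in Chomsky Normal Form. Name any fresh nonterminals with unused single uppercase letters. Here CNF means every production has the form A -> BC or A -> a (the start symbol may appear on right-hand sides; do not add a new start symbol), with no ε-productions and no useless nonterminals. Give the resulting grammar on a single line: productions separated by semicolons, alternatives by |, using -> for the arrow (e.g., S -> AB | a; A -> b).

Nullable: {N}; after ε-elimination: S -> d | j | Nd | Sd; N -> d | Sd.
No unit productions to eliminate.
TERM: introduce A -> d and substitute in every rule of length ≥2.

S -> d | j | NA | SA; A -> d; N -> d | SA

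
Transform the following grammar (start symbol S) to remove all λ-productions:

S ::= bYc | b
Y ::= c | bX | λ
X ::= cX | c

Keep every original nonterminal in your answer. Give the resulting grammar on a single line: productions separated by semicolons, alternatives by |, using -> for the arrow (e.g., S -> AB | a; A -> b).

Nullable set: {Y}.
S -> bYc: Y nullable, giving bYc | bc.
Drop Y -> λ.
Unchanged (no nullable symbols): S -> b; X -> c; X -> cX; Y -> bX; Y -> c.

S -> b | bc | bYc; X -> c | cX; Y -> c | bX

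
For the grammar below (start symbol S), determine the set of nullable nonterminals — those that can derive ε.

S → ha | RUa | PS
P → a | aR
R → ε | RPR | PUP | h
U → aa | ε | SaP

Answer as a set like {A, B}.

{R, U}

Directly nullable (have an ε-rule): {R, U}.
Not nullable: P, S — each has a terminal in every rule's right-hand side or depends on a non-nullable symbol.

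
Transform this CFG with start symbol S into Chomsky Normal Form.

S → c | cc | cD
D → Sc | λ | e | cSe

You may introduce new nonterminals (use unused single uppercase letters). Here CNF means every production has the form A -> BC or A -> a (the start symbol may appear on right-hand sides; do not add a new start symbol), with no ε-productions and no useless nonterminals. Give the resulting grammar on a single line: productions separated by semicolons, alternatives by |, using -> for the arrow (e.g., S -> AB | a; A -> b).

S -> c | AA | AD; A -> c; B -> e; C -> SB; D -> e | AC | SA

Nullable: {D}; after ε-elimination: S -> c | cD | cc; D -> e | Sc | cSe.
No unit productions to eliminate.
TERM: introduce A -> c, B -> e and substitute in every rule of length ≥2.
BIN: D -> ASB becomes D -> AC, C -> SB.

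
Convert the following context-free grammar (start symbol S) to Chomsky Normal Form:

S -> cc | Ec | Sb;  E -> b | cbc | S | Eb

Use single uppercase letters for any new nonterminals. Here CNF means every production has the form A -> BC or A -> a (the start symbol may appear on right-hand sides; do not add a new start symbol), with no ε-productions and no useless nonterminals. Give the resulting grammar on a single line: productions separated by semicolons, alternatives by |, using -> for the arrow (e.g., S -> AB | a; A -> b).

S -> BB | EB | SA; A -> b; B -> c; C -> AB; E -> b | BB | BC | EA | EB | SA

No ε-productions.
After unit-elimination: S -> Ec | Sb | cc; E -> b | Eb | Ec | Sb | cc | cbc.
TERM: introduce A -> b, B -> c and substitute in every rule of length ≥2.
BIN: E -> BAB becomes E -> BC, C -> AB.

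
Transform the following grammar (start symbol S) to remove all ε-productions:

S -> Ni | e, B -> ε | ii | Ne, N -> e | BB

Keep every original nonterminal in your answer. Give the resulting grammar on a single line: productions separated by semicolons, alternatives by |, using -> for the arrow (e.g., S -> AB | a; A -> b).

S -> e | i | Ni; B -> e | Ne | ii; N -> B | e | BB

Nullable set: {B, N}.
S -> Ni: N nullable, giving Ni | i.
Drop B -> ε.
B -> Ne: N nullable, giving Ne | e.
N -> BB: B, B nullable, giving B | BB.
Unchanged (no nullable symbols): S -> e; B -> ii; N -> e.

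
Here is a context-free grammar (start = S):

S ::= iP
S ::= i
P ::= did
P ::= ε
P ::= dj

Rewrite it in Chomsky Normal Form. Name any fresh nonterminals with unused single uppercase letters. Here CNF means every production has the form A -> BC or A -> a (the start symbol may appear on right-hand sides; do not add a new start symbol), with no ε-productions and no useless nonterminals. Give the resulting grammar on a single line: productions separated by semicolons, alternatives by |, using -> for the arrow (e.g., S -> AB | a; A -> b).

S -> i | BP; A -> d; B -> i; C -> j; D -> BA; P -> AC | AD

Nullable: {P}; after ε-elimination: S -> i | iP; P -> dj | did.
No unit productions to eliminate.
TERM: introduce A -> d, B -> i, C -> j and substitute in every rule of length ≥2.
BIN: P -> ABA becomes P -> AD, D -> BA.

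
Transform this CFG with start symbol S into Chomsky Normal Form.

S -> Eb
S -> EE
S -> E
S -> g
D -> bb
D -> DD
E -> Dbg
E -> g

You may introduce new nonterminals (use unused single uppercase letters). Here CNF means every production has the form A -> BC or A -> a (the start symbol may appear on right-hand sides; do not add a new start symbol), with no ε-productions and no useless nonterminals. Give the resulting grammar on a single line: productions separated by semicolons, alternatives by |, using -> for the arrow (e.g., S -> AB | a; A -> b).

S -> g | DF | EA | EE; A -> b; B -> g; C -> AB; D -> AA | DD; E -> g | DC; F -> AB

No ε-productions.
After unit-elimination: S -> g | EE | Eb | Dbg; D -> DD | bb; E -> g | Dbg.
TERM: introduce A -> b, B -> g and substitute in every rule of length ≥2.
BIN: E -> DAB becomes E -> DC, C -> AB; S -> DAB becomes S -> DF, F -> AB.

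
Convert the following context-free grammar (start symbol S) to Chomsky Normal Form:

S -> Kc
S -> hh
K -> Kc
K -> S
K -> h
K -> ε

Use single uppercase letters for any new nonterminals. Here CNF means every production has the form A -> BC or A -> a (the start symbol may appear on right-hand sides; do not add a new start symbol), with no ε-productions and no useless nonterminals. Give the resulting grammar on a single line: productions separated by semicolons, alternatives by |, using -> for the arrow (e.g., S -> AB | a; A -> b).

Nullable: {K}; after ε-elimination: S -> c | Kc | hh; K -> S | c | h | Kc.
After unit-elimination: S -> c | Kc | hh; K -> c | h | Kc | hh.
TERM: introduce A -> c, B -> h and substitute in every rule of length ≥2.

S -> c | BB | KA; A -> c; B -> h; K -> c | h | BB | KA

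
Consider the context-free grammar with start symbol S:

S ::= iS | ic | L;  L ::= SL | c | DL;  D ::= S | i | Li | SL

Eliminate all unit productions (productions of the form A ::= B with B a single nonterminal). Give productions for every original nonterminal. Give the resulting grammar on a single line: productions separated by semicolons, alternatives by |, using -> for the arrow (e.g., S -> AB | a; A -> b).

Unit productions: D->S, S->L.
Unit pairs (A ⇒* B via units): (D,L), (D,S), (S,L).
S: inherits non-unit rules of {L, S} → DL | SL | c | iS | ic.
D: inherits non-unit rules of {D, L, S} → DL | Li | SL | c | i | iS | ic.
L: inherits non-unit rules of {L} → DL | SL | c.

S -> c | DL | SL | iS | ic; D -> c | i | DL | Li | SL | iS | ic; L -> c | DL | SL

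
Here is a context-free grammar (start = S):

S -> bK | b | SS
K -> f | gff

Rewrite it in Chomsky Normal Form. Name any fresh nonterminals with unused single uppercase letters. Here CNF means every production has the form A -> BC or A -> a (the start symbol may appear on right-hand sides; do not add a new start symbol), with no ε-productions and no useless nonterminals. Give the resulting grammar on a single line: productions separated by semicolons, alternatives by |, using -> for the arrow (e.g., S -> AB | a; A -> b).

S -> b | CK | SS; A -> g; B -> f; C -> b; D -> BB; K -> f | AD

No ε-productions.
No unit productions to eliminate.
TERM: introduce C -> b, B -> f, A -> g and substitute in every rule of length ≥2.
BIN: K -> ABB becomes K -> AD, D -> BB.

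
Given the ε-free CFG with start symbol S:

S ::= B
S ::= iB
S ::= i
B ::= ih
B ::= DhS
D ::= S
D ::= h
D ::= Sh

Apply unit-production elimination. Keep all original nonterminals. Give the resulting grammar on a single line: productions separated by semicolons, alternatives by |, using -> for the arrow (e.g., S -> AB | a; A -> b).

S -> i | iB | ih | DhS; B -> ih | DhS; D -> h | i | Sh | iB | ih | DhS

Unit productions: D->S, S->B.
Unit pairs (A ⇒* B via units): (D,B), (D,S), (S,B).
S: inherits non-unit rules of {B, S} → DhS | i | iB | ih.
B: inherits non-unit rules of {B} → DhS | ih.
D: inherits non-unit rules of {B, D, S} → DhS | Sh | h | i | iB | ih.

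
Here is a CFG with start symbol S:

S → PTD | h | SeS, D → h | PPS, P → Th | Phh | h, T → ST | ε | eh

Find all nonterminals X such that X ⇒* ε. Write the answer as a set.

Directly nullable (have an ε-rule): {T}.
Not nullable: D, P, S — each has a terminal in every rule's right-hand side or depends on a non-nullable symbol.

{T}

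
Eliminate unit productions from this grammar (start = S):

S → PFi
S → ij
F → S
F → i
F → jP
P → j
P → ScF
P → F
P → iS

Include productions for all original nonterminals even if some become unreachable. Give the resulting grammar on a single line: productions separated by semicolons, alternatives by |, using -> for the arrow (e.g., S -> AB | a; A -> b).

Unit productions: F->S, P->F.
Unit pairs (A ⇒* B via units): (F,S), (P,F), (P,S).
S: inherits non-unit rules of {S} → PFi | ij.
F: inherits non-unit rules of {F, S} → PFi | i | ij | jP.
P: inherits non-unit rules of {F, P, S} → PFi | ScF | i | iS | ij | j | jP.

S -> ij | PFi; F -> i | ij | jP | PFi; P -> i | j | iS | ij | jP | PFi | ScF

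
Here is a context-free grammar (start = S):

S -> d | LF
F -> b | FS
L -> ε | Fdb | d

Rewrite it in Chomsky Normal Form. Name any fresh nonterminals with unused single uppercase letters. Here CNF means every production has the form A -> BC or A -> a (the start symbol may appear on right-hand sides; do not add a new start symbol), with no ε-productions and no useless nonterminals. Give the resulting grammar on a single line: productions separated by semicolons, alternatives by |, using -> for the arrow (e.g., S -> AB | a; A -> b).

S -> b | d | FS | LF; A -> d; B -> b; C -> AB; F -> b | FS; L -> d | FC

Nullable: {L}; after ε-elimination: S -> F | d | LF; F -> b | FS; L -> d | Fdb.
After unit-elimination: S -> b | d | FS | LF; F -> b | FS; L -> d | Fdb.
TERM: introduce B -> b, A -> d and substitute in every rule of length ≥2.
BIN: L -> FAB becomes L -> FC, C -> AB.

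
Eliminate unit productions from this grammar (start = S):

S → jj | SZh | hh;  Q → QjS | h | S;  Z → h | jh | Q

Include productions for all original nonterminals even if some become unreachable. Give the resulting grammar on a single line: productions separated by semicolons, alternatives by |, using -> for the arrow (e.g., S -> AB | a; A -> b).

Unit productions: Q->S, Z->Q.
Unit pairs (A ⇒* B via units): (Q,S), (Z,Q), (Z,S).
S: inherits non-unit rules of {S} → SZh | hh | jj.
Q: inherits non-unit rules of {Q, S} → QjS | SZh | h | hh | jj.
Z: inherits non-unit rules of {Q, S, Z} → QjS | SZh | h | hh | jh | jj.

S -> hh | jj | SZh; Q -> h | hh | jj | QjS | SZh; Z -> h | hh | jh | jj | QjS | SZh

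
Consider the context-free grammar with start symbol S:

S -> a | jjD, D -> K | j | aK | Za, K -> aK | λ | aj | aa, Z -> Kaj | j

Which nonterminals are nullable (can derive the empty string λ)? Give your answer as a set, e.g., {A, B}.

{D, K}

Directly nullable (have an ε-rule): {K}.
D is nullable via D -> K (every symbol on the right is already known nullable).
Not nullable: S, Z — each has a terminal in every rule's right-hand side or depends on a non-nullable symbol.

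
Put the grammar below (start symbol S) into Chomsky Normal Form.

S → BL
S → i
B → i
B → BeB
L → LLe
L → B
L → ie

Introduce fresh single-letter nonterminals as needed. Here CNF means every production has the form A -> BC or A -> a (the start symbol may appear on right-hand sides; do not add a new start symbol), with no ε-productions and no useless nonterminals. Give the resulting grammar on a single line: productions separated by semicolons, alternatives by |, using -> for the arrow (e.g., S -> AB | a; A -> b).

No ε-productions.
After unit-elimination: S -> i | BL; B -> i | BeB; L -> i | ie | BeB | LLe.
TERM: introduce A -> e, C -> i and substitute in every rule of length ≥2.
BIN: B -> BAB becomes B -> BD, D -> AB; L -> BAB becomes L -> BE, E -> AB; L -> LLA becomes L -> LF, F -> LA.

S -> i | BL; A -> e; B -> i | BD; C -> i; D -> AB; E -> AB; F -> LA; L -> i | BE | CA | LF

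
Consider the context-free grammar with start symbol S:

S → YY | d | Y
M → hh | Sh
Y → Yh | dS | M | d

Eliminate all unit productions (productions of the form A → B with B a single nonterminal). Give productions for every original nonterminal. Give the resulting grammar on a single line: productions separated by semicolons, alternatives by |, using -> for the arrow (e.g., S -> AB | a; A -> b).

Unit productions: S->Y, Y->M.
Unit pairs (A ⇒* B via units): (S,M), (S,Y), (Y,M).
S: inherits non-unit rules of {M, S, Y} → Sh | YY | Yh | d | dS | hh.
M: inherits non-unit rules of {M} → Sh | hh.
Y: inherits non-unit rules of {M, Y} → Sh | Yh | d | dS | hh.

S -> d | Sh | YY | Yh | dS | hh; M -> Sh | hh; Y -> d | Sh | Yh | dS | hh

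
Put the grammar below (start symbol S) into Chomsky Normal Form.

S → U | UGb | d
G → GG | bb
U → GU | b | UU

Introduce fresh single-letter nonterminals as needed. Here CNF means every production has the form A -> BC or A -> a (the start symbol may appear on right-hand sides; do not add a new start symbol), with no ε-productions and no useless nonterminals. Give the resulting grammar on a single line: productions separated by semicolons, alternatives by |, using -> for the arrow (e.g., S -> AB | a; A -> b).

No ε-productions.
After unit-elimination: S -> b | d | GU | UU | UGb; G -> GG | bb; U -> b | GU | UU.
TERM: introduce A -> b and substitute in every rule of length ≥2.
BIN: S -> UGA becomes S -> UB, B -> GA.

S -> b | d | GU | UB | UU; A -> b; B -> GA; G -> AA | GG; U -> b | GU | UU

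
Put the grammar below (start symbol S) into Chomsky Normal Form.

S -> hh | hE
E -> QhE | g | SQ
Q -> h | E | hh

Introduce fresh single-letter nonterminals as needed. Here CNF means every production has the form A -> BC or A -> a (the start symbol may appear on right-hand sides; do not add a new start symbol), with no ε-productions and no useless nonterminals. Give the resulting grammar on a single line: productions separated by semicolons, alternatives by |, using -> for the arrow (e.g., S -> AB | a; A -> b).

S -> AA | AE; A -> h; B -> AE; C -> AE; E -> g | QB | SQ; Q -> g | h | AA | QC | SQ

No ε-productions.
After unit-elimination: S -> hE | hh; E -> g | SQ | QhE; Q -> g | h | SQ | hh | QhE.
TERM: introduce A -> h and substitute in every rule of length ≥2.
BIN: E -> QAE becomes E -> QB, B -> AE; Q -> QAE becomes Q -> QC, C -> AE.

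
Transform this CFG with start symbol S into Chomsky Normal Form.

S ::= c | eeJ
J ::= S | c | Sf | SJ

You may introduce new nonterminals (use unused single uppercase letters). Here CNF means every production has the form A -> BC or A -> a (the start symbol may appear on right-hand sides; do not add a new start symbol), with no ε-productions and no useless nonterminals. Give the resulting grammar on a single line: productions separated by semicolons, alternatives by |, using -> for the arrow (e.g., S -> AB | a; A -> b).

No ε-productions.
After unit-elimination: S -> c | eeJ; J -> c | SJ | Sf | eeJ.
TERM: introduce B -> e, A -> f and substitute in every rule of length ≥2.
BIN: J -> BBJ becomes J -> BC, C -> BJ; S -> BBJ becomes S -> BD, D -> BJ.

S -> c | BD; A -> f; B -> e; C -> BJ; D -> BJ; J -> c | BC | SA | SJ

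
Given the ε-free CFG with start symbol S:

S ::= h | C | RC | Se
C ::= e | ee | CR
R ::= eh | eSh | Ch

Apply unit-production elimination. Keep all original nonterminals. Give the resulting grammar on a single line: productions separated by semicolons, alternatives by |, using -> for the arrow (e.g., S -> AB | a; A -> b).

S -> e | h | CR | RC | Se | ee; C -> e | CR | ee; R -> Ch | eh | eSh

Unit productions: S->C.
Unit pairs (A ⇒* B via units): (S,C).
S: inherits non-unit rules of {C, S} → CR | RC | Se | e | ee | h.
C: inherits non-unit rules of {C} → CR | e | ee.
R: inherits non-unit rules of {R} → Ch | eSh | eh.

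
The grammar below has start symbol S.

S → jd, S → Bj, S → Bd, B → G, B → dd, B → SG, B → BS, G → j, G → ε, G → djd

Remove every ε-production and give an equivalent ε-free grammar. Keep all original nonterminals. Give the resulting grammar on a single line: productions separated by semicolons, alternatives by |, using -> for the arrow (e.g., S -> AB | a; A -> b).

Nullable set: {B, G}.
S -> Bd: B nullable, giving Bd | d.
S -> Bj: B nullable, giving Bj | j.
B -> BS: B nullable, giving BS | S.
B -> G: G nullable, giving G.
B -> SG: G nullable, giving S | SG.
Drop G -> ε.
Unchanged (no nullable symbols): S -> jd; B -> dd; G -> djd; G -> j.

S -> d | j | Bd | Bj | jd; B -> G | S | BS | SG | dd; G -> j | djd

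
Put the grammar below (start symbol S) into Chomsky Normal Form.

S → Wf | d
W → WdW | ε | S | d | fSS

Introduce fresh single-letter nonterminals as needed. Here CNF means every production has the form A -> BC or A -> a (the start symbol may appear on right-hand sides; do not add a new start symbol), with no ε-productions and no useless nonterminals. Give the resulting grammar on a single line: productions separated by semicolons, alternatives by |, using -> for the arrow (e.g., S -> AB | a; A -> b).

S -> d | f | WA; A -> f; B -> d; C -> SS; D -> BW; W -> d | f | AC | BW | WA | WB | WD

Nullable: {W}; after ε-elimination: S -> d | f | Wf; W -> S | d | Wd | dW | WdW | fSS.
After unit-elimination: S -> d | f | Wf; W -> d | f | Wd | Wf | dW | WdW | fSS.
TERM: introduce B -> d, A -> f and substitute in every rule of length ≥2.
BIN: W -> ASS becomes W -> AC, C -> SS; W -> WBW becomes W -> WD, D -> BW.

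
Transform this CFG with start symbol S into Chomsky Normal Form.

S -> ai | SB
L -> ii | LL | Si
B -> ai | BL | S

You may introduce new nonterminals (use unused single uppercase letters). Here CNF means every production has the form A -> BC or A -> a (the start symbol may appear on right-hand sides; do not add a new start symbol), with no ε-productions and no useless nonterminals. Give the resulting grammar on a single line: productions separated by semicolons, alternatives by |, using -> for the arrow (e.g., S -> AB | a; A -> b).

S -> AC | SB; A -> a; B -> AC | BL | SB; C -> i; L -> CC | LL | SC

No ε-productions.
After unit-elimination: S -> SB | ai; B -> BL | SB | ai; L -> LL | Si | ii.
TERM: introduce A -> a, C -> i and substitute in every rule of length ≥2.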